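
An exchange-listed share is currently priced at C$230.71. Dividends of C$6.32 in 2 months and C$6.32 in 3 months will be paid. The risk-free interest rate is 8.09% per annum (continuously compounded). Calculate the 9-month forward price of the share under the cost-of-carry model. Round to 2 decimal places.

C$231.94

PV(dividends) I = 6.32·e^(−0.0809·2/12) + 6.32·e^(−0.0809·3/12)
I = 6.2354 + 6.1935 = 12.4289
F = (S − I)·e^(rT) = (230.71 − 12.4289) · e^(0.0809·9/12)
= 218.2811 · e^0.060675 = 218.2811 × 1.062554 = C$231.94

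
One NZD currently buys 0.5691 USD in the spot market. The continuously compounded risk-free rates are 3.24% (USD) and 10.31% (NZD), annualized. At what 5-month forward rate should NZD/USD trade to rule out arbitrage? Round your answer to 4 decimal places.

0.5526

F = S·e^((r_USD − r_NZD)T) = 0.5691 · e^((0.0324 − 0.1031) × 5/12)
= 0.5691 · e^-0.029458 = 0.5691 × 0.970972
F = 0.5526 USD per NZD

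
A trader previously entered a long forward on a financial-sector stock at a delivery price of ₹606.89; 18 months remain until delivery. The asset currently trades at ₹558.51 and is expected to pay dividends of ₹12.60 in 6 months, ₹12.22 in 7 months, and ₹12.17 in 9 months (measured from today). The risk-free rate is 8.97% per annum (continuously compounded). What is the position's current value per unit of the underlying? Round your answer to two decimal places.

-₹7.00

PV(remaining dividends) I = 12.60·e^(−0.0897·6/12) + 12.22·e^(−0.0897·7/12) + 12.17·e^(−0.0897·9/12) = 35.0226
Current forward F = (S − I)·e^(rT) = (558.51 − 35.0226)·e^(0.0897·18/12) = 523.4874 × 1.144022 = 598.8811
Value (long) = (F − K)·e^(−rT) = (598.8811 − 606.89) × 0.874109 = -7.0007
Value = -₹7.00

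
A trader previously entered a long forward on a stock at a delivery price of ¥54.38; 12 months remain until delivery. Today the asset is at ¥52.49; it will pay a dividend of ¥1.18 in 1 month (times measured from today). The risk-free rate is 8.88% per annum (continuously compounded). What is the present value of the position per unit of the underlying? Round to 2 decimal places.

¥1.56

PV(remaining dividends) I = 1.18·e^(−0.0888·1/12) = 1.1713
Current forward F = (S − I)·e^(rT) = (52.49 − 1.1713)·e^(0.0888·12/12) = 51.3187 × 1.092862 = 56.0843
Value (long) = (F − K)·e^(−rT) = (56.0843 − 54.38) × 0.915029 = 1.5595
Value = ¥1.56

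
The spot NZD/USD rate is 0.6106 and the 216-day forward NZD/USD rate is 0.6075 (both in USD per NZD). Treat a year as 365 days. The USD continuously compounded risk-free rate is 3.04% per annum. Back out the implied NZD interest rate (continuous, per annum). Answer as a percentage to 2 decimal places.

F = S·e^((r_USD − r_NZD)T) ⇒ r_NZD = r_USD − ln(F/S)/T
ln(0.6075/0.6106) = -0.005090; /(216/365) = -0.008601
r_NZD = 0.0304 + 0.008601 = 0.039001
r_NZD = 3.90%

3.90%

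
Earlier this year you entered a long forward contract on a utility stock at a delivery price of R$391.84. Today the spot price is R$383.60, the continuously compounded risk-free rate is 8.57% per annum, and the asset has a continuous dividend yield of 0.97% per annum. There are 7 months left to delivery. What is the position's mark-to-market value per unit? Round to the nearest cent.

R$8.70

Current fair forward for the remaining 7 months: F = S·e^((r − q)·T), (r − q) = 0.0857 − 0.0097 = 0.0760
F = 383.60 · e^(0.0760 × 7/12) = 383.60 × 1.045331 = 400.9890
Value of long forward = (F − K)·e^(−rT) = (400.9890 − 391.84) · e^(−0.0857·7/12)
= 9.1490 × 0.951237 = 8.70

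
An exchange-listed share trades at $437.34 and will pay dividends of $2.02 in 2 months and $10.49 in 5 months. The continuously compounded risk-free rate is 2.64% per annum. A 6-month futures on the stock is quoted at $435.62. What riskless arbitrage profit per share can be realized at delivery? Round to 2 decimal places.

$5.02 per share

PV(dividends) I = 2.02·e^(−0.0264·2/12) + 10.49·e^(−0.0264·5/12) = 12.3864
Fair futures F* = (S − I)·e^(rT) = (437.34 − 12.3864)·e^0.013200 = 424.9536 × 1.013288 = 430.6004
Market $435.62 > fair 430.6004: forward overpriced → cash-and-carry (borrow at r, buy the stock and collect the dividends, short the forward).
Profit at T = |F_mkt − F*| = |435.62 − 430.6004| = $5.02 per share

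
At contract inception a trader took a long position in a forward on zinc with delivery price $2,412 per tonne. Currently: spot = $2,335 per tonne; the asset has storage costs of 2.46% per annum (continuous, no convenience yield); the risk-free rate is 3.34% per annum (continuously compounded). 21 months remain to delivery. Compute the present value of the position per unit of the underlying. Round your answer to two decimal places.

$162.66 per tonne

Current fair forward for the remaining 21 months: F = S·e^((r + u)·T), (r + u) = 0.0334 + 0.0246 = 0.0580
F = 2335 · e^(0.0580 × 21/12) = 2335 × 1.10682992 = 2584.4479
Value of long forward = (F − K)·e^(−rT) = (2584.4479 − 2412) · e^(−0.0334·21/12)
= 172.4479 × 0.94322540 = 162.66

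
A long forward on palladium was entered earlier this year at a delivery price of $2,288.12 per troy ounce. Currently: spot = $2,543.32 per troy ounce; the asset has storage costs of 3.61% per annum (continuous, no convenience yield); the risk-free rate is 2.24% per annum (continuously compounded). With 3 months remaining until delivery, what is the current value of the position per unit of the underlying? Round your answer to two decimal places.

$291.04 per troy ounce

Current fair forward for the remaining 3 months: F = S·e^((r + u)·T), (r + u) = 0.0224 + 0.0361 = 0.0585
F = 2543.32 · e^(0.0585 × 3/12) = 2543.32 × 1.01473247 = 2580.7894
Value of long forward = (F − K)·e^(−rT) = (2580.7894 − 2288.12) · e^(−0.0224·3/12)
= 292.6694 × 0.99441565 = 291.04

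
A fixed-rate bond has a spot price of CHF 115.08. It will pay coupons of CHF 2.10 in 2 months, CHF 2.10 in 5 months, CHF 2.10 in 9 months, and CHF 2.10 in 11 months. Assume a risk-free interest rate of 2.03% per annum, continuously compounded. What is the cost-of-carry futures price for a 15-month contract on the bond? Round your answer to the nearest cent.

PV(coupons) I = 2.10·e^(−0.0203·2/12) + 2.10·e^(−0.0203·5/12) + 2.10·e^(−0.0203·9/12) + 2.10·e^(−0.0203·11/12)
I = 2.0929 + 2.0823 + 2.0683 + 2.0613 = 8.3048
F = (S − I)·e^(rT) = (115.08 − 8.3048) · e^(0.0203·15/12)
= 106.7752 · e^0.025375 = 106.7752 × 1.025700 = CHF 109.52

CHF 109.52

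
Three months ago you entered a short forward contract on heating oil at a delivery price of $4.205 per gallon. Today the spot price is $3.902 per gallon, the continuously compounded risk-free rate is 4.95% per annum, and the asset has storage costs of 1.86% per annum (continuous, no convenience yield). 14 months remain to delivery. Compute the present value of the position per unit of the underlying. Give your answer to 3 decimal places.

-$0.019 per gallon

Current fair forward for the remaining 14 months: F = S·e^((r + u)·T), (r + u) = 0.0495 + 0.0186 = 0.0681
F = 3.902 · e^(0.0681 × 14/12) = 3.902 × 1.082691 = 4.2247
Value of long forward = (F − K)·e^(−rT) = (4.2247 − 4.205) · e^(−0.0495·14/12)
= 0.0197 × 0.943886 = 0.019
Short position value = −(long value) = -$0.019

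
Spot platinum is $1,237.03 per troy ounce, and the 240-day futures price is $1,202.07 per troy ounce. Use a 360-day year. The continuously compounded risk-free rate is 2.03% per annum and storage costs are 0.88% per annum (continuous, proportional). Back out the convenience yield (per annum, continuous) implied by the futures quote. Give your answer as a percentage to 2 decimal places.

7.21%

F = S·e^((r+u−y)T) ⇒ (r+u−y) = ln(F/S)/T
ln(1202.07/1237.03) = -0.028668; /T ⇒ -0.043002
y = r + u − ln(F/S)/T = 0.0203 + 0.0088 + 0.043002 = 0.072102
y = 7.21%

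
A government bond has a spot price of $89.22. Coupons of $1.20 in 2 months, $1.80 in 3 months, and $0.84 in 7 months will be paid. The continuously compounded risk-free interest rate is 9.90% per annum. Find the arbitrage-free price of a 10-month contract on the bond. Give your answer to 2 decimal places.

PV(coupons) I = 1.20·e^(−0.0990·2/12) + 1.80·e^(−0.0990·3/12) + 0.84·e^(−0.0990·7/12)
I = 1.1804 + 1.7560 + 0.7929 = 3.7293
F = (S − I)·e^(rT) = (89.22 − 3.7293) · e^(0.0990·10/12)
= 85.4907 · e^0.082500 = 85.4907 × 1.085999 = $92.84

$92.84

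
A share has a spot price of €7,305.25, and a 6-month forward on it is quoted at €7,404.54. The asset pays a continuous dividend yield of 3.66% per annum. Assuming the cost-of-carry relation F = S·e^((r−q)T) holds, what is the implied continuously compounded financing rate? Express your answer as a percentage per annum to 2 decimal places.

From F = S·e^((r−q)T): (r − q) = ln(F/S)/T
ln(7404.54/7305.25) = ln(1.013592) = 0.013500
(r − q) = 0.013500 / (6/12) = 0.027000
r = ln(F/S)/T + q = 0.027000 + 0.0366 = 0.063600
r = 6.36%

6.36%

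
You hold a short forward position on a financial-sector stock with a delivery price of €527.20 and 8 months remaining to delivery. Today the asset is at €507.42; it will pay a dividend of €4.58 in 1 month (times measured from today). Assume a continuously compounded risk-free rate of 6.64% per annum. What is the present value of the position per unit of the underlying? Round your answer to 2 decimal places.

PV(remaining dividends) I = 4.58·e^(−0.0664·1/12) = 4.5547
Current forward F = (S − I)·e^(rT) = (507.42 − 4.5547)·e^(0.0664·8/12) = 502.8653 × 1.045261 = 525.6255
Value (long) = (F − K)·e^(−rT) = (525.6255 − 527.20) × 0.956699 = -1.5063
Short position value = −(long value) = €1.51

€1.51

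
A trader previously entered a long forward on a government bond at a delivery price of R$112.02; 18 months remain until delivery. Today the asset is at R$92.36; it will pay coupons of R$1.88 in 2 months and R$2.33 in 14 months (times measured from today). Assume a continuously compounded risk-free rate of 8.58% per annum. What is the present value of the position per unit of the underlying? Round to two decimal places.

-R$10.09

PV(remaining coupons) I = 1.88·e^(−0.0858·2/12) + 2.33·e^(−0.0858·14/12) = 3.9614
Current forward F = (S − I)·e^(rT) = (92.36 − 3.9614)·e^(0.0858·18/12) = 88.3986 × 1.137349 = 100.5401
Value (long) = (F − K)·e^(−rT) = (100.5401 − 112.02) × 0.879238 = -10.0936
Value = -R$10.09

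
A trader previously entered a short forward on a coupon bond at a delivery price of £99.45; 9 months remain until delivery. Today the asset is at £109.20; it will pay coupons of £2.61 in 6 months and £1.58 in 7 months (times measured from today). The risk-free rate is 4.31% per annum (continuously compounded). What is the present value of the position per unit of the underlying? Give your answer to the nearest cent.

PV(remaining coupons) I = 2.61·e^(−0.0431·6/12) + 1.58·e^(−0.0431·7/12) = 4.0951
Current forward F = (S − I)·e^(rT) = (109.20 − 4.0951)·e^(0.0431·9/12) = 105.1049 × 1.032853 = 108.5579
Value (long) = (F − K)·e^(−rT) = (108.5579 − 99.45) × 0.968192 = 8.8182
Short position value = −(long value) = -£8.82

-£8.82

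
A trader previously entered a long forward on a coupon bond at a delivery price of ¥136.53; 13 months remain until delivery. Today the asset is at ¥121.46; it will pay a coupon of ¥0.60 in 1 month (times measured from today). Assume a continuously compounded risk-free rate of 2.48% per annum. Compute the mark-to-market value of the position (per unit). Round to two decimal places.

-¥12.05

PV(remaining coupons) I = 0.60·e^(−0.0248·1/12) = 0.5988
Current forward F = (S − I)·e^(rT) = (121.46 − 0.5988)·e^(0.0248·13/12) = 120.8612 × 1.027231 = 124.1524
Value (long) = (F − K)·e^(−rT) = (124.1524 − 136.53) × 0.973491 = -12.0495
Value = -¥12.05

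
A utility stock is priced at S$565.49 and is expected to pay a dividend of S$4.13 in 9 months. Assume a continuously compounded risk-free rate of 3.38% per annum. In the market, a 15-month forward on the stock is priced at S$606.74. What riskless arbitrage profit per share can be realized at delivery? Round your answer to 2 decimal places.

PV(dividends) I = 4.13·e^(−0.0338·9/12) = 4.0266
Fair forward F* = (S − I)·e^(rT) = (565.49 − 4.0266)·e^0.042250 = 561.4634 × 1.043155 = 585.6934
Market S$606.74 > fair 585.6934: forward overpriced → cash-and-carry (borrow at r, buy the stock and collect the dividends, short the forward).
Profit at T = |F_mkt − F*| = |606.74 − 585.6934| = S$21.05 per share

S$21.05 per share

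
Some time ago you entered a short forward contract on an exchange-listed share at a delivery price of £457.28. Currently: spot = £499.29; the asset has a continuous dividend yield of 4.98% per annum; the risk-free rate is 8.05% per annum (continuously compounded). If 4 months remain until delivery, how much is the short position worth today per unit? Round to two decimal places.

-£45.90

Current fair forward for the remaining 4 months: F = S·e^((r − q)·T), (r − q) = 0.0805 − 0.0498 = 0.0307
F = 499.29 · e^(0.0307 × 4/12) = 499.29 × 1.010286 = 504.4257
Value of long forward = (F − K)·e^(−rT) = (504.4257 − 457.28) · e^(−0.0805·4/12)
= 47.1457 × 0.973523 = 45.90
Short position value = −(long value) = -£45.90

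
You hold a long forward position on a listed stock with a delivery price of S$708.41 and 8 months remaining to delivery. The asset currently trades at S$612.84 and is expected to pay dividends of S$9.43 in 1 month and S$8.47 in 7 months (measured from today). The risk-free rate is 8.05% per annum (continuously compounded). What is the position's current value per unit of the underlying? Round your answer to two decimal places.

-S$76.00

PV(remaining dividends) I = 9.43·e^(−0.0805·1/12) + 8.47·e^(−0.0805·7/12) = 17.4484
Current forward F = (S − I)·e^(rT) = (612.84 − 17.4484)·e^(0.0805·8/12) = 595.3916 × 1.055133 = 628.2173
Value (long) = (F − K)·e^(−rT) = (628.2173 − 708.41) × 0.947748 = -76.0025
Value = -S$76.00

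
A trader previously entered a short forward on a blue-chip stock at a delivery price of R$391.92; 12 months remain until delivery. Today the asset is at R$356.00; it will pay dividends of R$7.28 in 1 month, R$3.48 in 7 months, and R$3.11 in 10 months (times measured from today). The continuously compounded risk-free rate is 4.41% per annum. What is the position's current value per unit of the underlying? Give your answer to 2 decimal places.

PV(remaining dividends) I = 7.28·e^(−0.0441·1/12) + 3.48·e^(−0.0441·7/12) + 3.11·e^(−0.0441·10/12) = 13.6427
Current forward F = (S − I)·e^(rT) = (356.00 − 13.6427)·e^(0.0441·12/12) = 342.3573 × 1.045087 = 357.7932
Value (long) = (F − K)·e^(−rT) = (357.7932 − 391.92) × 0.956858 = -32.6545
Short position value = −(long value) = R$32.65

R$32.65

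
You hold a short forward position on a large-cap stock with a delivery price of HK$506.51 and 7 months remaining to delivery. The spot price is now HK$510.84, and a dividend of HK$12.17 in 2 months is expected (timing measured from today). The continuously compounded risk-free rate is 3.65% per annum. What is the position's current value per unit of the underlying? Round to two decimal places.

PV(remaining dividends) I = 12.17·e^(−0.0365·2/12) = 12.0962
Current forward F = (S − I)·e^(rT) = (510.84 − 12.0962)·e^(0.0365·7/12) = 498.7438 × 1.021520 = 509.4768
Value (long) = (F − K)·e^(−rT) = (509.4768 − 506.51) × 0.978933 = 2.9043
Short position value = −(long value) = -HK$2.90

-HK$2.90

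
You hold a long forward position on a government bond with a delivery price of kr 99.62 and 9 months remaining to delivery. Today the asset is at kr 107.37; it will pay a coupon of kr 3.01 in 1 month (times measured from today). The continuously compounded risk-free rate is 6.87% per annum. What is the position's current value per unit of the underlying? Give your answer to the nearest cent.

kr 9.76

PV(remaining coupons) I = 3.01·e^(−0.0687·1/12) = 2.9928
Current forward F = (S − I)·e^(rT) = (107.37 − 2.9928)·e^(0.0687·9/12) = 104.3772 × 1.052876 = 109.8962
Value (long) = (F − K)·e^(−rT) = (109.8962 − 99.62) × 0.949780 = 9.7601
Value = kr 9.76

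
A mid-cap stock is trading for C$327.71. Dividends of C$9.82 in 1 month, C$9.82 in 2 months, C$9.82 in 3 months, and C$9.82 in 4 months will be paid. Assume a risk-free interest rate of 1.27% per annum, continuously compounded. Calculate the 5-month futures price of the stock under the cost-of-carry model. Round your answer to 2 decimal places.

C$290.06

PV(dividends) I = 9.82·e^(−0.0127·1/12) + 9.82·e^(−0.0127·2/12) + 9.82·e^(−0.0127·3/12) + 9.82·e^(−0.0127·4/12)
I = 9.8096 + 9.7992 + 9.7889 + 9.7785 = 39.1762
F = (S − I)·e^(rT) = (327.71 − 39.1762) · e^(0.0127·5/12)
= 288.5338 · e^0.005292 = 288.5338 × 1.005306 = C$290.06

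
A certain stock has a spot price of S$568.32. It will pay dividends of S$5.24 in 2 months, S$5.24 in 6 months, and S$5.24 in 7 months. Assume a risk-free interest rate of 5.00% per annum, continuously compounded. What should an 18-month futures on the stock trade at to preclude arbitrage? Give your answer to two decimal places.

PV(dividends) I = 5.24·e^(−0.0500·2/12) + 5.24·e^(−0.0500·6/12) + 5.24·e^(−0.0500·7/12)
I = 5.1965 + 5.1106 + 5.0894 = 15.3965
F = (S − I)·e^(rT) = (568.32 − 15.3965) · e^(0.0500·18/12)
= 552.9235 · e^0.075000 = 552.9235 × 1.077884 = S$595.99

S$595.99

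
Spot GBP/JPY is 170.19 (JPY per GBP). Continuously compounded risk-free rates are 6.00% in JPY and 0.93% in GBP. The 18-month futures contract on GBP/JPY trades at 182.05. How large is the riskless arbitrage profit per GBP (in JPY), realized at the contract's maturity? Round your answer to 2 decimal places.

Fair futures: F* = S·e^(carry·T), with carry = (r_JPY − r_GBP) = 0.0600 − 0.0093 = 0.0507
F* = 170.19 · e^(0.0507 × 18/12) = 170.19 · e^0.076050 = 170.19 × 1.079017 = 183.6379
Market 182.05 < fair 183.6379: forward underpriced → reverse cash-and-carry (short spot, go long the forward).
At maturity, profit = |F_mkt − F*| = |182.05 − 183.6379| = 1.59 per GBP (in JPY)

1.59 per GBP (in JPY)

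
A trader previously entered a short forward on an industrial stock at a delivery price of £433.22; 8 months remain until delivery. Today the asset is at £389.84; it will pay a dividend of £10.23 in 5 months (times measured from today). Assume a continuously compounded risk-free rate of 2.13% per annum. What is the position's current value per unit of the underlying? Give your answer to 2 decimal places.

PV(remaining dividends) I = 10.23·e^(−0.0213·5/12) = 10.1396
Current forward F = (S − I)·e^(rT) = (389.84 − 10.1396)·e^(0.0213·8/12) = 379.7004 × 1.014301 = 385.1305
Value (long) = (F − K)·e^(−rT) = (385.1305 − 433.22) × 0.985900 = -47.4114
Short position value = −(long value) = £47.41

£47.41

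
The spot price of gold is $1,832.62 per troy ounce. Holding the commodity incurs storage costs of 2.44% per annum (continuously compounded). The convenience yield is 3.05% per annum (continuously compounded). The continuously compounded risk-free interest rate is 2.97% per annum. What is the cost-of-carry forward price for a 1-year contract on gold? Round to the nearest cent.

Net carry = r + u − y = 0.0297 + 0.0244 − 0.0305 = 0.0236
F = S·e^((r+u−y)T) = 1832.62 · e^(0.0236 × 12/12) = 1832.62 · e^0.02360000
= 1832.62 × 1.02388068 = $1,876.38 per troy ounce

$1,876.38 per troy ounce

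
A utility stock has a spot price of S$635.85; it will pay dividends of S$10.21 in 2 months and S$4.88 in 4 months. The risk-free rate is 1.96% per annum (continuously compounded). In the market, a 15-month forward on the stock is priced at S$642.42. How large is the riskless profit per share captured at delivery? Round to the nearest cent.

PV(dividends) I = 10.21·e^(−0.0196·2/12) + 4.88·e^(−0.0196·4/12) = 15.0249
Fair forward F* = (S − I)·e^(rT) = (635.85 − 15.0249)·e^0.024500 = 620.8251 × 1.024803 = 636.2234
Market S$642.42 > fair 636.2234: forward overpriced → cash-and-carry (borrow at r, buy the stock and collect the dividends, short the forward).
Profit at T = |F_mkt − F*| = |642.42 − 636.2234| = S$6.20 per share

S$6.20 per share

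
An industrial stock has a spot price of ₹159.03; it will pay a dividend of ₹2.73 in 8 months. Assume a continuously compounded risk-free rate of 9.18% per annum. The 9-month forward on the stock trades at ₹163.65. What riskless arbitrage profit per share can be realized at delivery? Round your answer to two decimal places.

PV(dividends) I = 2.73·e^(−0.0918·8/12) = 2.5679
Fair forward F* = (S − I)·e^(rT) = (159.03 − 2.5679)·e^0.068850 = 156.4621 × 1.071276 = 167.6141
Market ₹163.65 < fair 167.6141: forward underpriced → reverse cash-and-carry (short the stock, invest proceeds at r, pay the dividends, go long the forward).
Profit at T = |F_mkt − F*| = |163.65 − 167.6141| = ₹3.96 per share

₹3.96 per share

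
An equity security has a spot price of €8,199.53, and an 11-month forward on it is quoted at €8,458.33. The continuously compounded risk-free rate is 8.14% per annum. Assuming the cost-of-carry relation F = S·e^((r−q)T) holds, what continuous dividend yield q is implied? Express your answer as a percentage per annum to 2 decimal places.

4.75%

From F = S·e^((r−q)T): (r − q) = ln(F/S)/T
ln(8458.33/8199.53) = ln(1.031563) = 0.031075
(r − q) = 0.031075 / (11/12) = 0.033900
q = r − ln(F/S)/T = 0.0814 − 0.033900 = 0.047500
q = 4.75%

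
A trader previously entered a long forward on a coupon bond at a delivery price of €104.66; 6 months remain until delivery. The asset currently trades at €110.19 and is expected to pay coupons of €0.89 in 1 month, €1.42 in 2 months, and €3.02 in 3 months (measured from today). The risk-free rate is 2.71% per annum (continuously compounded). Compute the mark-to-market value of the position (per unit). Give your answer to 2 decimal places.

PV(remaining coupons) I = 0.89·e^(−0.0271·1/12) + 1.42·e^(−0.0271·2/12) + 3.02·e^(−0.0271·3/12) = 5.3012
Current forward F = (S − I)·e^(rT) = (110.19 − 5.3012)·e^(0.0271·6/12) = 104.8888 × 1.013642 = 106.3197
Value (long) = (F − K)·e^(−rT) = (106.3197 − 104.66) × 0.986541 = 1.6374
Value = €1.64

€1.64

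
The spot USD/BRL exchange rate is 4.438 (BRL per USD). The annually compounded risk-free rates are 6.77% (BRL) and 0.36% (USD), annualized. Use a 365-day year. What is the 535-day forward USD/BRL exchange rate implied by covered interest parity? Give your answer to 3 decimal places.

By covered interest parity, F = S · (1+r_BRL)^T / (1+r_USD)^T
= 4.438 × 1.100778 / 1.005281 = 4.438 × 1.094995
F = 4.860 BRL per USD

4.860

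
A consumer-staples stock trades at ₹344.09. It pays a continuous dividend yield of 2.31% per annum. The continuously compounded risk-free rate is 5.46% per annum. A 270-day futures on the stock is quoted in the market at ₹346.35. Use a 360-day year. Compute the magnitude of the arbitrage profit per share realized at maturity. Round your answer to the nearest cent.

Fair futures: F* = S·e^(carry·T), with carry = (r − q) = 0.0546 − 0.0231 = 0.0315
F* = 344.09 · e^(0.0315 × 270/360) = 344.09 · e^0.023625 = 344.09 × 1.023906 = ₹352.3158
Market ₹346.35 < fair ₹352.3158: forward underpriced → reverse cash-and-carry (short spot, go long the forward).
At maturity, profit = |F_mkt − F*| = |346.35 − 352.3158| = ₹5.97 per share

₹5.97 per share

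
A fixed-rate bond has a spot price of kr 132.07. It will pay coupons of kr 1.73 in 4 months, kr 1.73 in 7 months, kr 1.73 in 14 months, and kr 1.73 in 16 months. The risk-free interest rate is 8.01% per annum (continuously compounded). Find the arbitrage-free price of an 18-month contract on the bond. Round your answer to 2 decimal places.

kr 141.64

PV(coupons) I = 1.73·e^(−0.0801·4/12) + 1.73·e^(−0.0801·7/12) + 1.73·e^(−0.0801·14/12) + 1.73·e^(−0.0801·16/12)
I = 1.6844 + 1.6510 + 1.5757 + 1.5548 = 6.4659
F = (S − I)·e^(rT) = (132.07 − 6.4659) · e^(0.0801·18/12)
= 125.6041 · e^0.120150 = 125.6041 × 1.127666 = kr 141.64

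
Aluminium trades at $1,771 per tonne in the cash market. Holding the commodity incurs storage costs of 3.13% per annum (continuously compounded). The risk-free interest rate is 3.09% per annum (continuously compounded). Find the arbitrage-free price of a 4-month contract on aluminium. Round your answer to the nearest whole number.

$1,808 per tonne

Net carry = r + u − y = 0.0309 + 0.0313 − 0.0000 = 0.0622
F = S·e^((r+u−y)T) = 1771 · e^(0.0622 × 4/12) = 1771 · e^0.020733
= 1771 × 1.020949 = $1,808 per tonne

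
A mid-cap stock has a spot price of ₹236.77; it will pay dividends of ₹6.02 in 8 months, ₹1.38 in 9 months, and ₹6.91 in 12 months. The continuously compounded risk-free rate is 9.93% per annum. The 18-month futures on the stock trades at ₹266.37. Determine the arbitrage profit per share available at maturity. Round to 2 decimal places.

PV(dividends) I = 6.02·e^(−0.0993·8/12) + 1.38·e^(−0.0993·9/12) + 6.91·e^(−0.0993·12/12) = 13.1721
Fair futures F* = (S − I)·e^(rT) = (236.77 − 13.1721)·e^0.148950 = 223.5979 × 1.160615 = 259.5111
Market ₹266.37 > fair 259.5111: forward overpriced → cash-and-carry (borrow at r, buy the stock and collect the dividends, short the forward).
Profit at T = |F_mkt − F*| = |266.37 − 259.5111| = ₹6.86 per share

₹6.86 per share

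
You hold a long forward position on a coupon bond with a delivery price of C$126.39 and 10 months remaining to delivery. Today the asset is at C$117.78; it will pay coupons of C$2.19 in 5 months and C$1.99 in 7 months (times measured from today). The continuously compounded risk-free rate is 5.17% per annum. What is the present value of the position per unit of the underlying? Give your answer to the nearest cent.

PV(remaining coupons) I = 2.19·e^(−0.0517·5/12) + 1.99·e^(−0.0517·7/12) = 4.0742
Current forward F = (S − I)·e^(rT) = (117.78 − 4.0742)·e^(0.0517·10/12) = 113.7058 × 1.044025 = 118.7117
Value (long) = (F − K)·e^(−rT) = (118.7117 − 126.39) × 0.957832 = -7.3545
Value = -C$7.35

-C$7.35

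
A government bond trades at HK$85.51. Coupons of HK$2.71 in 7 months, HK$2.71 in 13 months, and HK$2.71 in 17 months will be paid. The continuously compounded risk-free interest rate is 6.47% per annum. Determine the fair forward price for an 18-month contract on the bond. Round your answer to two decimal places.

PV(coupons) I = 2.71·e^(−0.0647·7/12) + 2.71·e^(−0.0647·13/12) + 2.71·e^(−0.0647·17/12)
I = 2.6096 + 2.5266 + 2.4726 = 7.6088
F = (S − I)·e^(rT) = (85.51 − 7.6088) · e^(0.0647·18/12)
= 77.9012 · e^0.097050 = 77.9012 × 1.101915 = HK$85.84

HK$85.84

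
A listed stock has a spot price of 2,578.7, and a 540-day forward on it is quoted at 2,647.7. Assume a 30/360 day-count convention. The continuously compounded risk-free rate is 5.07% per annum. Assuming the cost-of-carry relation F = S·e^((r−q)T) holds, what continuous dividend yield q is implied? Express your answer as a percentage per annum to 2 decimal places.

3.31%

From F = S·e^((r−q)T): (r − q) = ln(F/S)/T
ln(2647.7/2578.7) = ln(1.026758) = 0.026406
(r − q) = 0.026406 / (540/360) = 0.017604
q = r − ln(F/S)/T = 0.0507 − 0.017604 = 0.033096
q = 3.31%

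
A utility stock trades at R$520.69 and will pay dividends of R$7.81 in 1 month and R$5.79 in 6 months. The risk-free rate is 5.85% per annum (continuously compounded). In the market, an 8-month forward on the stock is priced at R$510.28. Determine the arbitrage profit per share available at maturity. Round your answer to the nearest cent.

PV(dividends) I = 7.81·e^(−0.0585·1/12) + 5.79·e^(−0.0585·6/12) = 13.3951
Fair forward F* = (S − I)·e^(rT) = (520.69 − 13.3951)·e^0.039000 = 507.2949 × 1.039770 = 527.4700
Market R$510.28 < fair 527.4700: forward underpriced → reverse cash-and-carry (short the stock, invest proceeds at r, pay the dividends, go long the forward).
Profit at T = |F_mkt − F*| = |510.28 − 527.4700| = R$17.19 per share

R$17.19 per share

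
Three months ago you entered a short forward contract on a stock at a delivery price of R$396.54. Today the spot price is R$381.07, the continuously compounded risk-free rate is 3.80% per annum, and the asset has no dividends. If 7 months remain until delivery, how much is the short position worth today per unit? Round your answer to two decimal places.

Current fair forward for the remaining 7 months: F = S·e^(r·T), r = 0.0380
F = 381.07 · e^(0.0380 × 7/12) = 381.07 × 1.022414 = 389.6113
Value of long forward = (F − K)·e^(−rT) = (389.6113 − 396.54) · e^(−0.0380·7/12)
= -6.9287 × 0.978077 = -6.78
Short position value = −(long value) = R$6.78

R$6.78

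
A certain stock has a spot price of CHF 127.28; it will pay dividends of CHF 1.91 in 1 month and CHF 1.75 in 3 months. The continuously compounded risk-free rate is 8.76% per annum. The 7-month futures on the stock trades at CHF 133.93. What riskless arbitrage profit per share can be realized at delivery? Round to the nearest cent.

CHF 3.77 per share

PV(dividends) I = 1.91·e^(−0.0876·1/12) + 1.75·e^(−0.0876·3/12) = 3.6082
Fair futures F* = (S − I)·e^(rT) = (127.28 − 3.6082)·e^0.051100 = 123.6718 × 1.052428 = 130.1557
Market CHF 133.93 > fair 130.1557: forward overpriced → cash-and-carry (borrow at r, buy the stock and collect the dividends, short the forward).
Profit at T = |F_mkt − F*| = |133.93 − 130.1557| = CHF 3.77 per share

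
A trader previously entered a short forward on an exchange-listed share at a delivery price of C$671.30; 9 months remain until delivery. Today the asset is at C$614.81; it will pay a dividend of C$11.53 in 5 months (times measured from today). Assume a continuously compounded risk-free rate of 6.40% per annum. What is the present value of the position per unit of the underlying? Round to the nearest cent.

C$36.26

PV(remaining dividends) I = 11.53·e^(−0.0640·5/12) = 11.2266
Current forward F = (S − I)·e^(rT) = (614.81 − 11.2266)·e^(0.0640·9/12) = 603.5834 × 1.049171 = 633.2622
Value (long) = (F − K)·e^(−rT) = (633.2622 − 671.30) × 0.953134 = -36.2551
Short position value = −(long value) = C$36.26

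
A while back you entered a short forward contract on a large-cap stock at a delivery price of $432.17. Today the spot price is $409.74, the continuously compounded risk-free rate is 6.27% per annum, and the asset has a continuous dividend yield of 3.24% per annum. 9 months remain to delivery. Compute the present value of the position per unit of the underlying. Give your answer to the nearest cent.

$12.41

Current fair forward for the remaining 9 months: F = S·e^((r − q)·T), (r − q) = 0.0627 − 0.0324 = 0.0303
F = 409.74 · e^(0.0303 × 9/12) = 409.74 × 1.022985 = 419.1579
Value of long forward = (F − K)·e^(−rT) = (419.1579 − 432.17) · e^(−0.0627·9/12)
= -13.0121 × 0.954064 = -12.41
Short position value = −(long value) = $12.41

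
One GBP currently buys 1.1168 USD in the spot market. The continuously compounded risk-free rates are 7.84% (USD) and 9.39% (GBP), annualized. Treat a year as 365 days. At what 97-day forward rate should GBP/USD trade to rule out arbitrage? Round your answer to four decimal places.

1.1122

F = S·e^((r_USD − r_GBP)T) = 1.1168 · e^((0.0784 − 0.0939) × 97/365)
= 1.1168 · e^-0.004119 = 1.1168 × 0.995889
F = 1.1122 USD per GBP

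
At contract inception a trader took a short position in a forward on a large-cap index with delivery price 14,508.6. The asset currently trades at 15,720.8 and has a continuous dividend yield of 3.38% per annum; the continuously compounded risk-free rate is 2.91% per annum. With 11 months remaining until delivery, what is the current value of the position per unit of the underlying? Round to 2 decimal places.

-1114.49

Current fair forward for the remaining 11 months: F = S·e^((r − q)·T), (r − q) = 0.0291 − 0.0338 = -0.0047
F = 15720.8 · e^(-0.0047 × 11/12) = 15720.8 × 0.99570093 = 15653.2152
Value of long forward = (F − K)·e^(−rT) = (15653.2152 − 14508.6) · e^(−0.0291·11/12)
= 1144.6152 × 0.97367764 = 1114.49
Short position value = −(long value) = -1114.49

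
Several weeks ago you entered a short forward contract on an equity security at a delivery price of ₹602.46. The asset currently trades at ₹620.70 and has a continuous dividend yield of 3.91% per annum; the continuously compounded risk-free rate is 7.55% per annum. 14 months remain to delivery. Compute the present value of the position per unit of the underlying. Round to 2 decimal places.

-₹41.36

Current fair forward for the remaining 14 months: F = S·e^((r − q)·T), (r − q) = 0.0755 − 0.0391 = 0.0364
F = 620.70 · e^(0.0364 × 14/12) = 620.70 × 1.043381 = 647.6266
Value of long forward = (F − K)·e^(−rT) = (647.6266 − 602.46) · e^(−0.0755·14/12)
= 45.1666 × 0.915685 = 41.36
Short position value = −(long value) = -₹41.36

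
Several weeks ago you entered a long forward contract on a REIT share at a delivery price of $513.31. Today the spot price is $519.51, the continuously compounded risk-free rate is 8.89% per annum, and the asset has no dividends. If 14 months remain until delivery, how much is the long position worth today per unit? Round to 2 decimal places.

Current fair forward for the remaining 14 months: F = S·e^(r·T), r = 0.0889
F = 519.51 · e^(0.0889 × 14/12) = 519.51 × 1.109286 = 576.2852
Value of long forward = (F − K)·e^(−rT) = (576.2852 − 513.31) · e^(−0.0889·14/12)
= 62.9752 × 0.901481 = 56.77

$56.77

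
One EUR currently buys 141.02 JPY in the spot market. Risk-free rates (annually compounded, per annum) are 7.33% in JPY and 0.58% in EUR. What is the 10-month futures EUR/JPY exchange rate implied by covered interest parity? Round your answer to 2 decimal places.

By covered interest parity, F = S · (1+r_JPY)^T / (1+r_EUR)^T
= 141.02 × 1.060720 / 1.004831 = 141.02 × 1.055620
F = 148.86 JPY per EUR

148.86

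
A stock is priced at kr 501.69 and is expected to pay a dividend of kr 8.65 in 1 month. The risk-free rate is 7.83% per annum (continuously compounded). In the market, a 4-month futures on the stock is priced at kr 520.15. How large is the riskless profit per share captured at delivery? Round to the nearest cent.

kr 14.01 per share

PV(dividends) I = 8.65·e^(−0.0783·1/12) = 8.5937
Fair futures F* = (S − I)·e^(rT) = (501.69 − 8.5937)·e^0.026100 = 493.0963 × 1.026444 = 506.1357
Market kr 520.15 > fair 506.1357: forward overpriced → cash-and-carry (borrow at r, buy the stock and collect the dividends, short the forward).
Profit at T = |F_mkt − F*| = |520.15 − 506.1357| = kr 14.01 per share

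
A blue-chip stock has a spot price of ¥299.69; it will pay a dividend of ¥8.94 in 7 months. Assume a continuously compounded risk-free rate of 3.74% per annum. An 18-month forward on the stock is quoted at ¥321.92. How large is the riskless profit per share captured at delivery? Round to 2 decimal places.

PV(dividends) I = 8.94·e^(−0.0374·7/12) = 8.7471
Fair forward F* = (S − I)·e^(rT) = (299.69 − 8.7471)·e^0.056100 = 290.9429 × 1.057703 = 307.7312
Market ¥321.92 > fair 307.7312: forward overpriced → cash-and-carry (borrow at r, buy the stock and collect the dividends, short the forward).
Profit at T = |F_mkt − F*| = |321.92 − 307.7312| = ¥14.19 per share

¥14.19 per share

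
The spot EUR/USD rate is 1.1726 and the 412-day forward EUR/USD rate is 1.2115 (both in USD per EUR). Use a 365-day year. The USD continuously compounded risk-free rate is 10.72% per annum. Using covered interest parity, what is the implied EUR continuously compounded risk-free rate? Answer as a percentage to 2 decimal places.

7.83%

F = S·e^((r_USD − r_EUR)T) ⇒ r_EUR = r_USD − ln(F/S)/T
ln(1.2115/1.1726) = 0.032636; /(412/365) = 0.028913
r_EUR = 0.1072 − 0.028913 = 0.078287
r_EUR = 7.83%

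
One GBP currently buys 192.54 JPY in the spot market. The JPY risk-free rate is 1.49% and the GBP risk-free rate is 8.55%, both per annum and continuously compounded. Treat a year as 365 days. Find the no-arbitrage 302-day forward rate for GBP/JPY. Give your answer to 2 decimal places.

181.62

F = S·e^((r_JPY − r_GBP)T) = 192.54 · e^((0.0149 − 0.0855) × 302/365)
= 192.54 · e^-0.058414 = 192.54 × 0.943259
F = 181.62 JPY per GBP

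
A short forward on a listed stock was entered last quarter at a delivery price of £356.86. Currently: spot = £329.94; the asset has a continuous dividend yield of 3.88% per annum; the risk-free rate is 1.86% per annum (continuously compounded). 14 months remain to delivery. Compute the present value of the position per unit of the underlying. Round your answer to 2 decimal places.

Current fair forward for the remaining 14 months: F = S·e^((r − q)·T), (r − q) = 0.0186 − 0.0388 = -0.0202
F = 329.94 · e^(-0.0202 × 14/12) = 329.94 × 0.976709 = 322.2554
Value of long forward = (F − K)·e^(−rT) = (322.2554 − 356.86) · e^(−0.0186·14/12)
= -34.6046 × 0.978534 = -33.86
Short position value = −(long value) = £33.86

£33.86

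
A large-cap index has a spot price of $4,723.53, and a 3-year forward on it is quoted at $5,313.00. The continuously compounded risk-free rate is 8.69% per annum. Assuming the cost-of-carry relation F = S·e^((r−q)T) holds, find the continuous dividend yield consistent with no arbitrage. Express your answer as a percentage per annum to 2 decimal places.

From F = S·e^((r−q)T): (r − q) = ln(F/S)/T
ln(5313.00/4723.53) = ln(1.124794) = 0.117600
(r − q) = 0.117600 / (3) = 0.039200
q = r − ln(F/S)/T = 0.0869 − 0.039200 = 0.047700
q = 4.77%

4.77%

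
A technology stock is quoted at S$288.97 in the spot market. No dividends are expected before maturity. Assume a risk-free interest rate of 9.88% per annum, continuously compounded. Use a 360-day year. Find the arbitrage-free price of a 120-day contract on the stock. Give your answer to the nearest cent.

F = S·e^(rT) = 288.97 · e^(0.0988 × 120/360)
= 288.97 · e^0.032933 = 288.97 × 1.033481
F = S$298.65

S$298.65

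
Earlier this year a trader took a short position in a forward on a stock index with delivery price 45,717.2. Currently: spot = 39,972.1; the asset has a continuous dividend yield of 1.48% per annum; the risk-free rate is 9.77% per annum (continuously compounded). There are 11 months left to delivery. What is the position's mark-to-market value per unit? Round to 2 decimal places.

Current fair forward for the remaining 11 months: F = S·e^((r − q)·T), (r − q) = 0.0977 − 0.0148 = 0.0829
F = 39972.1 · e^(0.0829 × 11/12) = 39972.1 × 1.07895358 = 43128.0404
Value of long forward = (F − K)·e^(−rT) = (43128.0404 − 45717.2) · e^(−0.0977·11/12)
= -2589.1596 × 0.91433493 = -2367.36
Short position value = −(long value) = 2367.36

2367.36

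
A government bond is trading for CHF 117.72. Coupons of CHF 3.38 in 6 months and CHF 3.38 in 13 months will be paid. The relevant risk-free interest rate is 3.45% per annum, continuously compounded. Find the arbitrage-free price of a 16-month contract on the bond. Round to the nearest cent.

CHF 116.37

PV(coupons) I = 3.38·e^(−0.0345·6/12) + 3.38·e^(−0.0345·13/12)
I = 3.3222 + 3.2560 = 6.5782
F = (S − I)·e^(rT) = (117.72 − 6.5782) · e^(0.0345·16/12)
= 111.1418 · e^0.046000 = 111.1418 × 1.047074 = CHF 116.37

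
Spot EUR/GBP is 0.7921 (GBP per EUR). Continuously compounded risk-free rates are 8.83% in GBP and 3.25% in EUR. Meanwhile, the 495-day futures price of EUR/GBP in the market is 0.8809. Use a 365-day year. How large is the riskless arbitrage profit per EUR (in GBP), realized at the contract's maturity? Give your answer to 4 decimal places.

Fair futures: F* = S·e^(carry·T), with carry = (r_GBP − r_EUR) = 0.0883 − 0.0325 = 0.0558
F* = 0.7921 · e^(0.0558 × 495/365) = 0.7921 · e^0.075674 = 0.7921 × 1.078611 = 0.8544
Market 0.8809 > fair 0.8544: forward overpriced → cash-and-carry (buy spot, short the forward).
At maturity, profit = |F_mkt − F*| = |0.8809 − 0.8544| = 0.0265 per EUR (in GBP)

0.0265 per EUR (in GBP)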